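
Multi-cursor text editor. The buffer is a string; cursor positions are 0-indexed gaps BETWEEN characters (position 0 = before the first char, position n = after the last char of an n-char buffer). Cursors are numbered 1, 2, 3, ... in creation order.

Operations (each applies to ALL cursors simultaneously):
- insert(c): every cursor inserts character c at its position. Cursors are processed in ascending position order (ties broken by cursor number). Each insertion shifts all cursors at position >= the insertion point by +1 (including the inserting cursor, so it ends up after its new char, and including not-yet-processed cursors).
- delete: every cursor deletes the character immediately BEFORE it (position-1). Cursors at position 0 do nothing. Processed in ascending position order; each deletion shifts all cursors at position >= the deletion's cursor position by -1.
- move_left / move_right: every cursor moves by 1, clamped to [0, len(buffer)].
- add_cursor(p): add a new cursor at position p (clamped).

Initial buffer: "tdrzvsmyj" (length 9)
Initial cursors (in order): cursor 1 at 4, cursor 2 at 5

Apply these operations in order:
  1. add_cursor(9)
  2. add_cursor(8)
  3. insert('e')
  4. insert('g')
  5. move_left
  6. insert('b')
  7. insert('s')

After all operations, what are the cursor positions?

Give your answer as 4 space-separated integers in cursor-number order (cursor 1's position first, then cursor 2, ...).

After op 1 (add_cursor(9)): buffer="tdrzvsmyj" (len 9), cursors c1@4 c2@5 c3@9, authorship .........
After op 2 (add_cursor(8)): buffer="tdrzvsmyj" (len 9), cursors c1@4 c2@5 c4@8 c3@9, authorship .........
After op 3 (insert('e')): buffer="tdrzevesmyeje" (len 13), cursors c1@5 c2@7 c4@11 c3@13, authorship ....1.2...4.3
After op 4 (insert('g')): buffer="tdrzegvegsmyegjeg" (len 17), cursors c1@6 c2@9 c4@14 c3@17, authorship ....11.22...44.33
After op 5 (move_left): buffer="tdrzegvegsmyegjeg" (len 17), cursors c1@5 c2@8 c4@13 c3@16, authorship ....11.22...44.33
After op 6 (insert('b')): buffer="tdrzebgvebgsmyebgjebg" (len 21), cursors c1@6 c2@10 c4@16 c3@20, authorship ....111.222...444.333
After op 7 (insert('s')): buffer="tdrzebsgvebsgsmyebsgjebsg" (len 25), cursors c1@7 c2@12 c4@19 c3@24, authorship ....1111.2222...4444.3333

Answer: 7 12 24 19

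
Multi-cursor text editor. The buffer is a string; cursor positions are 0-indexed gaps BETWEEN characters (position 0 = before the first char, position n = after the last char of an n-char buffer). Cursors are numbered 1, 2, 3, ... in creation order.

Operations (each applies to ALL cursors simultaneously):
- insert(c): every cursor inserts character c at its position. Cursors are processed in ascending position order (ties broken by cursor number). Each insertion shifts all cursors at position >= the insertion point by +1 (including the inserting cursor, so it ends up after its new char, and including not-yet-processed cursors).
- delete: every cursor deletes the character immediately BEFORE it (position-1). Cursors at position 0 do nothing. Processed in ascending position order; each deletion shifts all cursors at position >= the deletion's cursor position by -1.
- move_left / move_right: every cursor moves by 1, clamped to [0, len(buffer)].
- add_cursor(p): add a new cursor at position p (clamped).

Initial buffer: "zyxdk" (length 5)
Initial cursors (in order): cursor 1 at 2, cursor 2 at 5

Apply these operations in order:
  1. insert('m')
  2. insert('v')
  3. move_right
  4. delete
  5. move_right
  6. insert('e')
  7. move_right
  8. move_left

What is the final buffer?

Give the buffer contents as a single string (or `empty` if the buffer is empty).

After op 1 (insert('m')): buffer="zymxdkm" (len 7), cursors c1@3 c2@7, authorship ..1...2
After op 2 (insert('v')): buffer="zymvxdkmv" (len 9), cursors c1@4 c2@9, authorship ..11...22
After op 3 (move_right): buffer="zymvxdkmv" (len 9), cursors c1@5 c2@9, authorship ..11...22
After op 4 (delete): buffer="zymvdkm" (len 7), cursors c1@4 c2@7, authorship ..11..2
After op 5 (move_right): buffer="zymvdkm" (len 7), cursors c1@5 c2@7, authorship ..11..2
After op 6 (insert('e')): buffer="zymvdekme" (len 9), cursors c1@6 c2@9, authorship ..11.1.22
After op 7 (move_right): buffer="zymvdekme" (len 9), cursors c1@7 c2@9, authorship ..11.1.22
After op 8 (move_left): buffer="zymvdekme" (len 9), cursors c1@6 c2@8, authorship ..11.1.22

Answer: zymvdekme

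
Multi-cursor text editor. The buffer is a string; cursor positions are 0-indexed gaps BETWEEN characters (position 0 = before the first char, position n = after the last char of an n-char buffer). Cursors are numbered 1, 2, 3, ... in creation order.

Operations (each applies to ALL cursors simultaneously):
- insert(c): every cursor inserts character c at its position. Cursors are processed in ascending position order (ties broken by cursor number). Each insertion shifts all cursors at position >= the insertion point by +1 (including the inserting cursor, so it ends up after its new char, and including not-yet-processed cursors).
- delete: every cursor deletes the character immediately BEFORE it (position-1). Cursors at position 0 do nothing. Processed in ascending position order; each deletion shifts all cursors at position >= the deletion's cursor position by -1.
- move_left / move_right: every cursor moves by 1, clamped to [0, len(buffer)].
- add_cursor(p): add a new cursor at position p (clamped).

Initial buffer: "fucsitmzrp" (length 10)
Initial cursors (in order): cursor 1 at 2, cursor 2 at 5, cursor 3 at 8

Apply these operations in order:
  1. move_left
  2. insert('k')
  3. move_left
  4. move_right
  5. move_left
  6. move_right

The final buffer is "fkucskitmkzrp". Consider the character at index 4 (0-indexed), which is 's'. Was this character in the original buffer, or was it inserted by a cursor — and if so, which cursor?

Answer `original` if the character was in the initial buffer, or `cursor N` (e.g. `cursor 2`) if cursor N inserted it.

Answer: original

Derivation:
After op 1 (move_left): buffer="fucsitmzrp" (len 10), cursors c1@1 c2@4 c3@7, authorship ..........
After op 2 (insert('k')): buffer="fkucskitmkzrp" (len 13), cursors c1@2 c2@6 c3@10, authorship .1...2...3...
After op 3 (move_left): buffer="fkucskitmkzrp" (len 13), cursors c1@1 c2@5 c3@9, authorship .1...2...3...
After op 4 (move_right): buffer="fkucskitmkzrp" (len 13), cursors c1@2 c2@6 c3@10, authorship .1...2...3...
After op 5 (move_left): buffer="fkucskitmkzrp" (len 13), cursors c1@1 c2@5 c3@9, authorship .1...2...3...
After op 6 (move_right): buffer="fkucskitmkzrp" (len 13), cursors c1@2 c2@6 c3@10, authorship .1...2...3...
Authorship (.=original, N=cursor N): . 1 . . . 2 . . . 3 . . .
Index 4: author = original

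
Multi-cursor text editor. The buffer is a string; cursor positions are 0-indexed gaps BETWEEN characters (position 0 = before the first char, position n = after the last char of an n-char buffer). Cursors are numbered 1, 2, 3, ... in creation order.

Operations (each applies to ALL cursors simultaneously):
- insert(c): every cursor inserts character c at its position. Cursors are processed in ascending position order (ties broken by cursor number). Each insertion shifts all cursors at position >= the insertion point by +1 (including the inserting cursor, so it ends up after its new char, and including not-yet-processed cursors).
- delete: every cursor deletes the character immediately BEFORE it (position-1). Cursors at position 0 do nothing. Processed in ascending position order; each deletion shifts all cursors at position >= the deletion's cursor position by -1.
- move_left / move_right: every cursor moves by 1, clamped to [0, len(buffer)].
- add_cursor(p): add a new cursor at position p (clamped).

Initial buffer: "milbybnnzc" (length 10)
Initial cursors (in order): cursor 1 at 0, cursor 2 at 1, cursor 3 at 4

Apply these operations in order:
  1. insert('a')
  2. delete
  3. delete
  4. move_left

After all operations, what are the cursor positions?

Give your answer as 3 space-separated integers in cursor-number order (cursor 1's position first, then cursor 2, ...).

Answer: 0 0 1

Derivation:
After op 1 (insert('a')): buffer="amailbaybnnzc" (len 13), cursors c1@1 c2@3 c3@7, authorship 1.2...3......
After op 2 (delete): buffer="milbybnnzc" (len 10), cursors c1@0 c2@1 c3@4, authorship ..........
After op 3 (delete): buffer="ilybnnzc" (len 8), cursors c1@0 c2@0 c3@2, authorship ........
After op 4 (move_left): buffer="ilybnnzc" (len 8), cursors c1@0 c2@0 c3@1, authorship ........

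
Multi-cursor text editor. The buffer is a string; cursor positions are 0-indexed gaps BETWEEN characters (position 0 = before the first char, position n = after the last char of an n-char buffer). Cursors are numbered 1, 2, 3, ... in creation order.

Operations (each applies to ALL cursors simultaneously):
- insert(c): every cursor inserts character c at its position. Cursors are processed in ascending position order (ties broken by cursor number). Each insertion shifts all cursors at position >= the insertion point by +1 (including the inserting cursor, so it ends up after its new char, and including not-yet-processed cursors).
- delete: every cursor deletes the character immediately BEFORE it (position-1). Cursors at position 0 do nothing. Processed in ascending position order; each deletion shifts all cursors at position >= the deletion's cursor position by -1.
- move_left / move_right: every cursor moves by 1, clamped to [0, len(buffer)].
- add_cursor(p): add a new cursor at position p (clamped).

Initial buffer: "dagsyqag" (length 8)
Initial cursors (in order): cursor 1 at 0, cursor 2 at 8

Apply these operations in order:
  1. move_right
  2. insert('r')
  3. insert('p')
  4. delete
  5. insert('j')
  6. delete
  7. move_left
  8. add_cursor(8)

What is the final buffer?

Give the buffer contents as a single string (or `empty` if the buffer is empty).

After op 1 (move_right): buffer="dagsyqag" (len 8), cursors c1@1 c2@8, authorship ........
After op 2 (insert('r')): buffer="dragsyqagr" (len 10), cursors c1@2 c2@10, authorship .1.......2
After op 3 (insert('p')): buffer="drpagsyqagrp" (len 12), cursors c1@3 c2@12, authorship .11.......22
After op 4 (delete): buffer="dragsyqagr" (len 10), cursors c1@2 c2@10, authorship .1.......2
After op 5 (insert('j')): buffer="drjagsyqagrj" (len 12), cursors c1@3 c2@12, authorship .11.......22
After op 6 (delete): buffer="dragsyqagr" (len 10), cursors c1@2 c2@10, authorship .1.......2
After op 7 (move_left): buffer="dragsyqagr" (len 10), cursors c1@1 c2@9, authorship .1.......2
After op 8 (add_cursor(8)): buffer="dragsyqagr" (len 10), cursors c1@1 c3@8 c2@9, authorship .1.......2

Answer: dragsyqagr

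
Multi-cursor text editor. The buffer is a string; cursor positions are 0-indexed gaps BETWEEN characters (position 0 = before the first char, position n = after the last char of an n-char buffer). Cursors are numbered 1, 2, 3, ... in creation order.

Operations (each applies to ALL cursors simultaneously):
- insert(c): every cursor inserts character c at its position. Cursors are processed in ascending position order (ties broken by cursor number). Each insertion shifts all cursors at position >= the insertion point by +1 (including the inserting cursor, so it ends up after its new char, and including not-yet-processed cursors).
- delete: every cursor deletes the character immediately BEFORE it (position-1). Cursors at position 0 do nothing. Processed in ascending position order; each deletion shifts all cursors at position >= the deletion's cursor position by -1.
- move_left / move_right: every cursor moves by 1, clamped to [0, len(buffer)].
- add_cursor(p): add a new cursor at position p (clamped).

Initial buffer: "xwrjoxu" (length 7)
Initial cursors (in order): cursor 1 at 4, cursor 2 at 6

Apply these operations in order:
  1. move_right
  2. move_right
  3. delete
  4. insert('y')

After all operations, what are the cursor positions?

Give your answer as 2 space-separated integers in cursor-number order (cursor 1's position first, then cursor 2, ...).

Answer: 7 7

Derivation:
After op 1 (move_right): buffer="xwrjoxu" (len 7), cursors c1@5 c2@7, authorship .......
After op 2 (move_right): buffer="xwrjoxu" (len 7), cursors c1@6 c2@7, authorship .......
After op 3 (delete): buffer="xwrjo" (len 5), cursors c1@5 c2@5, authorship .....
After op 4 (insert('y')): buffer="xwrjoyy" (len 7), cursors c1@7 c2@7, authorship .....12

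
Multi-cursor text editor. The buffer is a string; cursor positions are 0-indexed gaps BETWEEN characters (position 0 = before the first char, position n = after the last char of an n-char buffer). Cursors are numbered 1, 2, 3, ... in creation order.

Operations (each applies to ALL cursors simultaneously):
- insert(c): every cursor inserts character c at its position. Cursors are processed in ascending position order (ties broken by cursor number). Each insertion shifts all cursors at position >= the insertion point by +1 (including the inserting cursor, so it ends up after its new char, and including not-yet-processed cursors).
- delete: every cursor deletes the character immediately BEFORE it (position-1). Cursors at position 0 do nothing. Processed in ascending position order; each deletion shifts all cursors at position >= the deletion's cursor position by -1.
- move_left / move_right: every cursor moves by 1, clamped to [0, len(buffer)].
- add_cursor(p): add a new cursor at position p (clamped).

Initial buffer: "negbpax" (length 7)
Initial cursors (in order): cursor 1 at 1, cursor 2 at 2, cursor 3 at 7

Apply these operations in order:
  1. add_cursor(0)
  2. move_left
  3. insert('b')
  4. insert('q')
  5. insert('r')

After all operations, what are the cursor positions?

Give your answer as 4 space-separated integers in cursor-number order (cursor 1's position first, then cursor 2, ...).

Answer: 6 10 18 6

Derivation:
After op 1 (add_cursor(0)): buffer="negbpax" (len 7), cursors c4@0 c1@1 c2@2 c3@7, authorship .......
After op 2 (move_left): buffer="negbpax" (len 7), cursors c1@0 c4@0 c2@1 c3@6, authorship .......
After op 3 (insert('b')): buffer="bbnbegbpabx" (len 11), cursors c1@2 c4@2 c2@4 c3@10, authorship 14.2.....3.
After op 4 (insert('q')): buffer="bbqqnbqegbpabqx" (len 15), cursors c1@4 c4@4 c2@7 c3@14, authorship 1414.22.....33.
After op 5 (insert('r')): buffer="bbqqrrnbqregbpabqrx" (len 19), cursors c1@6 c4@6 c2@10 c3@18, authorship 141414.222.....333.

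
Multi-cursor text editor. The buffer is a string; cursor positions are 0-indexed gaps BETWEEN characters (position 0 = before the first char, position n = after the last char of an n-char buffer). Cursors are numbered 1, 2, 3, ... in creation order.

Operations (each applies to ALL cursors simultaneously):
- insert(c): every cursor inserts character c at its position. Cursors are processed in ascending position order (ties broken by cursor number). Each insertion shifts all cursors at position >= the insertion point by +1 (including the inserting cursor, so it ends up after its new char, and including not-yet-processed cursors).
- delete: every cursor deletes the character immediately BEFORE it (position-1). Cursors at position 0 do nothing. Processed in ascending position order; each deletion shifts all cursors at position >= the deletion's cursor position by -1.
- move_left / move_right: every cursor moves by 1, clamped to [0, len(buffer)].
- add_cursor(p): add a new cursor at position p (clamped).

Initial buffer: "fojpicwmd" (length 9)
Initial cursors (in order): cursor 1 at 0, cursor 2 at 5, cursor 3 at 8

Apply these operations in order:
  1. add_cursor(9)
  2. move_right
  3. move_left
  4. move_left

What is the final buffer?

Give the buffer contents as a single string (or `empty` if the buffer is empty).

After op 1 (add_cursor(9)): buffer="fojpicwmd" (len 9), cursors c1@0 c2@5 c3@8 c4@9, authorship .........
After op 2 (move_right): buffer="fojpicwmd" (len 9), cursors c1@1 c2@6 c3@9 c4@9, authorship .........
After op 3 (move_left): buffer="fojpicwmd" (len 9), cursors c1@0 c2@5 c3@8 c4@8, authorship .........
After op 4 (move_left): buffer="fojpicwmd" (len 9), cursors c1@0 c2@4 c3@7 c4@7, authorship .........

Answer: fojpicwmd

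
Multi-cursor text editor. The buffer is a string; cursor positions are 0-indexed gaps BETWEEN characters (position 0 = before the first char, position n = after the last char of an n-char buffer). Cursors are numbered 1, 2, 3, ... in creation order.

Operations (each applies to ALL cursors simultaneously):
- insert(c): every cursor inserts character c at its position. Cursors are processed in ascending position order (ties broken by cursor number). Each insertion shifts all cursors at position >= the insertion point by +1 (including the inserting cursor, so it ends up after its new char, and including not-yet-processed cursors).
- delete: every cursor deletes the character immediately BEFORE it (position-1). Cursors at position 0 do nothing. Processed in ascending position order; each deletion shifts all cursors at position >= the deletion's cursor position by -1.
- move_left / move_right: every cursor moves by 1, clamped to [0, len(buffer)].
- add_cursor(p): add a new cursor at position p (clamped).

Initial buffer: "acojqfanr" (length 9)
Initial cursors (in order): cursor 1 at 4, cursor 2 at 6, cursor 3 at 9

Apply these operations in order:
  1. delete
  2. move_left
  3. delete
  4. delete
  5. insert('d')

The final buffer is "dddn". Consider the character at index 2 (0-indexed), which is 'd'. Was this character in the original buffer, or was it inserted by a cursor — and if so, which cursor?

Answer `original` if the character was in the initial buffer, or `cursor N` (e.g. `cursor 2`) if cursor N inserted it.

After op 1 (delete): buffer="acoqan" (len 6), cursors c1@3 c2@4 c3@6, authorship ......
After op 2 (move_left): buffer="acoqan" (len 6), cursors c1@2 c2@3 c3@5, authorship ......
After op 3 (delete): buffer="aqn" (len 3), cursors c1@1 c2@1 c3@2, authorship ...
After op 4 (delete): buffer="n" (len 1), cursors c1@0 c2@0 c3@0, authorship .
After op 5 (insert('d')): buffer="dddn" (len 4), cursors c1@3 c2@3 c3@3, authorship 123.
Authorship (.=original, N=cursor N): 1 2 3 .
Index 2: author = 3

Answer: cursor 3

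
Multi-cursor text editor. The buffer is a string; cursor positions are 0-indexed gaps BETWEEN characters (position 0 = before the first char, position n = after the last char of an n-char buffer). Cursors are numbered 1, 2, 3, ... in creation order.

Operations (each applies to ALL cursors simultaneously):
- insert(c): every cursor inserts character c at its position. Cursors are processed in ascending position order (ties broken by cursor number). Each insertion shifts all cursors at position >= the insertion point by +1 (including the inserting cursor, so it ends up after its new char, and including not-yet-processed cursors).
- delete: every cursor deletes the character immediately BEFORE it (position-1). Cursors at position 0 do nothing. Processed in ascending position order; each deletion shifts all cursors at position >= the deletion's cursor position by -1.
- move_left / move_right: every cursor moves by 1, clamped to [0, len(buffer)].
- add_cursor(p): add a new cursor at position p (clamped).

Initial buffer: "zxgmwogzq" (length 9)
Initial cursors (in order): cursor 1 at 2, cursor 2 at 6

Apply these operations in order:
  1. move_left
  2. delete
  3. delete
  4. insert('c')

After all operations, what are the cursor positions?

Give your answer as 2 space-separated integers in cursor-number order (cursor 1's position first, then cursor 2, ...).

After op 1 (move_left): buffer="zxgmwogzq" (len 9), cursors c1@1 c2@5, authorship .........
After op 2 (delete): buffer="xgmogzq" (len 7), cursors c1@0 c2@3, authorship .......
After op 3 (delete): buffer="xgogzq" (len 6), cursors c1@0 c2@2, authorship ......
After op 4 (insert('c')): buffer="cxgcogzq" (len 8), cursors c1@1 c2@4, authorship 1..2....

Answer: 1 4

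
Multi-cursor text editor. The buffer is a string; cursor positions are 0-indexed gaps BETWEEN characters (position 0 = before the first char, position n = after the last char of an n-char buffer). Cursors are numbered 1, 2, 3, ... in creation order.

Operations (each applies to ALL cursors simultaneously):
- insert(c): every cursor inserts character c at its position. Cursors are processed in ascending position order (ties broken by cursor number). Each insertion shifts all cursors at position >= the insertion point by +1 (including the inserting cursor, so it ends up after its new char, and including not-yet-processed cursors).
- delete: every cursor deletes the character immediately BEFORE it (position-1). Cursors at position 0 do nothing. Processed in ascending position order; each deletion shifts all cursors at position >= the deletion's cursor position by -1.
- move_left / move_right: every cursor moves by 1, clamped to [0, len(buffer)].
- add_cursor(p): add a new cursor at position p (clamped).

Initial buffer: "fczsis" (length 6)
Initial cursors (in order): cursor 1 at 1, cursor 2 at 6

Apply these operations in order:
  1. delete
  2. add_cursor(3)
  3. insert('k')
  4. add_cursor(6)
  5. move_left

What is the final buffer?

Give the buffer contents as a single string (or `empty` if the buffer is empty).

Answer: kczskik

Derivation:
After op 1 (delete): buffer="czsi" (len 4), cursors c1@0 c2@4, authorship ....
After op 2 (add_cursor(3)): buffer="czsi" (len 4), cursors c1@0 c3@3 c2@4, authorship ....
After op 3 (insert('k')): buffer="kczskik" (len 7), cursors c1@1 c3@5 c2@7, authorship 1...3.2
After op 4 (add_cursor(6)): buffer="kczskik" (len 7), cursors c1@1 c3@5 c4@6 c2@7, authorship 1...3.2
After op 5 (move_left): buffer="kczskik" (len 7), cursors c1@0 c3@4 c4@5 c2@6, authorship 1...3.2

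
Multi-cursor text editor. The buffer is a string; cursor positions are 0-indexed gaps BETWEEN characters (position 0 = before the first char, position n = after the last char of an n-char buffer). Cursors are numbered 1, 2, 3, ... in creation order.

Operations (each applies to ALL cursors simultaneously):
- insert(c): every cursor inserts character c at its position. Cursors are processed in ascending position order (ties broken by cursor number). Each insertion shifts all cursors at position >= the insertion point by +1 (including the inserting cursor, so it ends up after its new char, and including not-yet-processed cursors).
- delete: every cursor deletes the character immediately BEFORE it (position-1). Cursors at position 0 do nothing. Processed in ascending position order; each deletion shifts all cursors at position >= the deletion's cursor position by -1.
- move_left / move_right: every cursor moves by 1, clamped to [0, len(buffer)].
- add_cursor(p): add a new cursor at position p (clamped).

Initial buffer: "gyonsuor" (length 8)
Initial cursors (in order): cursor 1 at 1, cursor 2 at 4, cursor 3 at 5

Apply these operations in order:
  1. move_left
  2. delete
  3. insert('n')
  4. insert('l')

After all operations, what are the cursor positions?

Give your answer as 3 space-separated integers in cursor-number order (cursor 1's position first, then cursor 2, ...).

Answer: 2 8 8

Derivation:
After op 1 (move_left): buffer="gyonsuor" (len 8), cursors c1@0 c2@3 c3@4, authorship ........
After op 2 (delete): buffer="gysuor" (len 6), cursors c1@0 c2@2 c3@2, authorship ......
After op 3 (insert('n')): buffer="ngynnsuor" (len 9), cursors c1@1 c2@5 c3@5, authorship 1..23....
After op 4 (insert('l')): buffer="nlgynnllsuor" (len 12), cursors c1@2 c2@8 c3@8, authorship 11..2323....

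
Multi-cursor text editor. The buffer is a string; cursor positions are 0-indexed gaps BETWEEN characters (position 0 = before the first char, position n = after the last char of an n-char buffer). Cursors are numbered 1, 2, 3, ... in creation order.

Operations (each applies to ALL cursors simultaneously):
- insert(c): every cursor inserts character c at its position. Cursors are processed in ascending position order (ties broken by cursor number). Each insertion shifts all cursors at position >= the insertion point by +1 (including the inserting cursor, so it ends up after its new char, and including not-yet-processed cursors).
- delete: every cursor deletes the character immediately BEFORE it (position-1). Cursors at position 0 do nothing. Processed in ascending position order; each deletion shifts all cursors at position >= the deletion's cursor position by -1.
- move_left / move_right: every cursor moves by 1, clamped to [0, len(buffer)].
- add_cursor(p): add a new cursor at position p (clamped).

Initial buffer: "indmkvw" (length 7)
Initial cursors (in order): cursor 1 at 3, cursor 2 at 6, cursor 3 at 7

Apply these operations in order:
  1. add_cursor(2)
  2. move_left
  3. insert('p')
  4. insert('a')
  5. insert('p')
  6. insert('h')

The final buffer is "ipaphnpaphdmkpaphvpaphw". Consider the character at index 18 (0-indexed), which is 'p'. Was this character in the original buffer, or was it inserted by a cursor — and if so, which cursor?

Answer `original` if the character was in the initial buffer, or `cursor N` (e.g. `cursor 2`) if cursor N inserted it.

After op 1 (add_cursor(2)): buffer="indmkvw" (len 7), cursors c4@2 c1@3 c2@6 c3@7, authorship .......
After op 2 (move_left): buffer="indmkvw" (len 7), cursors c4@1 c1@2 c2@5 c3@6, authorship .......
After op 3 (insert('p')): buffer="ipnpdmkpvpw" (len 11), cursors c4@2 c1@4 c2@8 c3@10, authorship .4.1...2.3.
After op 4 (insert('a')): buffer="ipanpadmkpavpaw" (len 15), cursors c4@3 c1@6 c2@11 c3@14, authorship .44.11...22.33.
After op 5 (insert('p')): buffer="ipapnpapdmkpapvpapw" (len 19), cursors c4@4 c1@8 c2@14 c3@18, authorship .444.111...222.333.
After op 6 (insert('h')): buffer="ipaphnpaphdmkpaphvpaphw" (len 23), cursors c4@5 c1@10 c2@17 c3@22, authorship .4444.1111...2222.3333.
Authorship (.=original, N=cursor N): . 4 4 4 4 . 1 1 1 1 . . . 2 2 2 2 . 3 3 3 3 .
Index 18: author = 3

Answer: cursor 3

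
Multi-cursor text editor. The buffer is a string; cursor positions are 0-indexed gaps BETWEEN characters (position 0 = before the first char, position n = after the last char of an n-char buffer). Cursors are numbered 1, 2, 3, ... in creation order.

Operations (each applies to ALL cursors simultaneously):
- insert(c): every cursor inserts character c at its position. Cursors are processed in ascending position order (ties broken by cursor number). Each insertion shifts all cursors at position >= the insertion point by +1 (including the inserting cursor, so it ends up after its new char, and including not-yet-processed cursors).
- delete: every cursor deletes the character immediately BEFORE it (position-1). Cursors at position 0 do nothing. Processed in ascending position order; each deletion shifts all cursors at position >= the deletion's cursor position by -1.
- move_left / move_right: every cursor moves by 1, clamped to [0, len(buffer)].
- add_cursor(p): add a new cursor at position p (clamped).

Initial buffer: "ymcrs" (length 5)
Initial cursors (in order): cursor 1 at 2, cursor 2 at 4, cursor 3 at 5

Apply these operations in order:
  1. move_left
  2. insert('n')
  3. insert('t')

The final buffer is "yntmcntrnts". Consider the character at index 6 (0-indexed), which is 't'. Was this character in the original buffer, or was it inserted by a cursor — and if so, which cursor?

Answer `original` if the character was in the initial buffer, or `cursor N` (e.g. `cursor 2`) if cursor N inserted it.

After op 1 (move_left): buffer="ymcrs" (len 5), cursors c1@1 c2@3 c3@4, authorship .....
After op 2 (insert('n')): buffer="ynmcnrns" (len 8), cursors c1@2 c2@5 c3@7, authorship .1..2.3.
After op 3 (insert('t')): buffer="yntmcntrnts" (len 11), cursors c1@3 c2@7 c3@10, authorship .11..22.33.
Authorship (.=original, N=cursor N): . 1 1 . . 2 2 . 3 3 .
Index 6: author = 2

Answer: cursor 2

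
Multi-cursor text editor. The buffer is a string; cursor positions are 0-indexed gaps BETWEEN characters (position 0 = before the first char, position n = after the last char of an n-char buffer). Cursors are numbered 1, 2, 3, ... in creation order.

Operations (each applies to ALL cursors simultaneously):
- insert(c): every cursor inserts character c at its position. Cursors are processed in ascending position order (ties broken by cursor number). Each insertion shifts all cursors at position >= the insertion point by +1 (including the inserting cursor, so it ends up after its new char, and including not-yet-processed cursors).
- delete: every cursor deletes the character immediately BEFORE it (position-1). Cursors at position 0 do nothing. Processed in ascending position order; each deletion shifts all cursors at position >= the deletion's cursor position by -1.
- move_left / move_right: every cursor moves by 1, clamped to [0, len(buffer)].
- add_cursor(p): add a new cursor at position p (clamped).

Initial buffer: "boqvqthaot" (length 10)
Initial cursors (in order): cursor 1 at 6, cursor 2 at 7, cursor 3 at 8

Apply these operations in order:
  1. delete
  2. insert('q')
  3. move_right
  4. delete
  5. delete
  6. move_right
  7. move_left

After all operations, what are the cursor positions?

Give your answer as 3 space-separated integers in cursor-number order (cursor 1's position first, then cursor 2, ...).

After op 1 (delete): buffer="boqvqot" (len 7), cursors c1@5 c2@5 c3@5, authorship .......
After op 2 (insert('q')): buffer="boqvqqqqot" (len 10), cursors c1@8 c2@8 c3@8, authorship .....123..
After op 3 (move_right): buffer="boqvqqqqot" (len 10), cursors c1@9 c2@9 c3@9, authorship .....123..
After op 4 (delete): buffer="boqvqqt" (len 7), cursors c1@6 c2@6 c3@6, authorship .....1.
After op 5 (delete): buffer="boqt" (len 4), cursors c1@3 c2@3 c3@3, authorship ....
After op 6 (move_right): buffer="boqt" (len 4), cursors c1@4 c2@4 c3@4, authorship ....
After op 7 (move_left): buffer="boqt" (len 4), cursors c1@3 c2@3 c3@3, authorship ....

Answer: 3 3 3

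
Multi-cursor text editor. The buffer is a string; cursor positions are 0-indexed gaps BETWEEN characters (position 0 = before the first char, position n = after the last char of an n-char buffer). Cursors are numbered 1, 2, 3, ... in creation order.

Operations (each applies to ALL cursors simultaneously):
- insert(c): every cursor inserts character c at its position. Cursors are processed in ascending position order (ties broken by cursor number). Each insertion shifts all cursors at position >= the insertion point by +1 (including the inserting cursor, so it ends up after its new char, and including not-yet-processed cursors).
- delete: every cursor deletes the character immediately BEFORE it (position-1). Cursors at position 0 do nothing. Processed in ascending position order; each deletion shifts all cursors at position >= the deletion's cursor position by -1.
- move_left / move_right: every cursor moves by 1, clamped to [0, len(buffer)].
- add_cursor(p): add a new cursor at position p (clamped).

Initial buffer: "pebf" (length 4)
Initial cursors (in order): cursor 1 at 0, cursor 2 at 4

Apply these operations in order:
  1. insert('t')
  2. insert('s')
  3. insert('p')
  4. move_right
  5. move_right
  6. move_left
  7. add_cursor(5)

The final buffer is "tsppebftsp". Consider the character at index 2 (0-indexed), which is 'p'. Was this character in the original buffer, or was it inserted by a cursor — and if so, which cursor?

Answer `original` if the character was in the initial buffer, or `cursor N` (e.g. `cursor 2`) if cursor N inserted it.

Answer: cursor 1

Derivation:
After op 1 (insert('t')): buffer="tpebft" (len 6), cursors c1@1 c2@6, authorship 1....2
After op 2 (insert('s')): buffer="tspebfts" (len 8), cursors c1@2 c2@8, authorship 11....22
After op 3 (insert('p')): buffer="tsppebftsp" (len 10), cursors c1@3 c2@10, authorship 111....222
After op 4 (move_right): buffer="tsppebftsp" (len 10), cursors c1@4 c2@10, authorship 111....222
After op 5 (move_right): buffer="tsppebftsp" (len 10), cursors c1@5 c2@10, authorship 111....222
After op 6 (move_left): buffer="tsppebftsp" (len 10), cursors c1@4 c2@9, authorship 111....222
After op 7 (add_cursor(5)): buffer="tsppebftsp" (len 10), cursors c1@4 c3@5 c2@9, authorship 111....222
Authorship (.=original, N=cursor N): 1 1 1 . . . . 2 2 2
Index 2: author = 1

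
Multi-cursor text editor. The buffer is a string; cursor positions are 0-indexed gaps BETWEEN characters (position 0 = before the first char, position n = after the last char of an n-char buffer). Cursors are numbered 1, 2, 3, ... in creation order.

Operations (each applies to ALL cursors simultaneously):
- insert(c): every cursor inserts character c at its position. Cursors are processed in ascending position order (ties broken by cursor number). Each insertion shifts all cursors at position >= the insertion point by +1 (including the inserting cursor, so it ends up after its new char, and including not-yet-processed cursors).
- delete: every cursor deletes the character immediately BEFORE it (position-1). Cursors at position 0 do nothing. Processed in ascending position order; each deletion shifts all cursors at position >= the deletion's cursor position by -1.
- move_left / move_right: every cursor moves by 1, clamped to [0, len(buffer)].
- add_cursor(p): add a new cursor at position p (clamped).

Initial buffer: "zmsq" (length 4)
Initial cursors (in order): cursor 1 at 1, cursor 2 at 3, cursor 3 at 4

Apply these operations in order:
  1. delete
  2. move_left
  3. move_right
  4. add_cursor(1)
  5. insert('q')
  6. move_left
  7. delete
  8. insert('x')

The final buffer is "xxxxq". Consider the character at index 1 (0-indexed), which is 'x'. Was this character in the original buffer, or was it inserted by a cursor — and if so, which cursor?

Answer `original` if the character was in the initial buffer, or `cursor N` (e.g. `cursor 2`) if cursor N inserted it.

Answer: cursor 2

Derivation:
After op 1 (delete): buffer="m" (len 1), cursors c1@0 c2@1 c3@1, authorship .
After op 2 (move_left): buffer="m" (len 1), cursors c1@0 c2@0 c3@0, authorship .
After op 3 (move_right): buffer="m" (len 1), cursors c1@1 c2@1 c3@1, authorship .
After op 4 (add_cursor(1)): buffer="m" (len 1), cursors c1@1 c2@1 c3@1 c4@1, authorship .
After op 5 (insert('q')): buffer="mqqqq" (len 5), cursors c1@5 c2@5 c3@5 c4@5, authorship .1234
After op 6 (move_left): buffer="mqqqq" (len 5), cursors c1@4 c2@4 c3@4 c4@4, authorship .1234
After op 7 (delete): buffer="q" (len 1), cursors c1@0 c2@0 c3@0 c4@0, authorship 4
After op 8 (insert('x')): buffer="xxxxq" (len 5), cursors c1@4 c2@4 c3@4 c4@4, authorship 12344
Authorship (.=original, N=cursor N): 1 2 3 4 4
Index 1: author = 2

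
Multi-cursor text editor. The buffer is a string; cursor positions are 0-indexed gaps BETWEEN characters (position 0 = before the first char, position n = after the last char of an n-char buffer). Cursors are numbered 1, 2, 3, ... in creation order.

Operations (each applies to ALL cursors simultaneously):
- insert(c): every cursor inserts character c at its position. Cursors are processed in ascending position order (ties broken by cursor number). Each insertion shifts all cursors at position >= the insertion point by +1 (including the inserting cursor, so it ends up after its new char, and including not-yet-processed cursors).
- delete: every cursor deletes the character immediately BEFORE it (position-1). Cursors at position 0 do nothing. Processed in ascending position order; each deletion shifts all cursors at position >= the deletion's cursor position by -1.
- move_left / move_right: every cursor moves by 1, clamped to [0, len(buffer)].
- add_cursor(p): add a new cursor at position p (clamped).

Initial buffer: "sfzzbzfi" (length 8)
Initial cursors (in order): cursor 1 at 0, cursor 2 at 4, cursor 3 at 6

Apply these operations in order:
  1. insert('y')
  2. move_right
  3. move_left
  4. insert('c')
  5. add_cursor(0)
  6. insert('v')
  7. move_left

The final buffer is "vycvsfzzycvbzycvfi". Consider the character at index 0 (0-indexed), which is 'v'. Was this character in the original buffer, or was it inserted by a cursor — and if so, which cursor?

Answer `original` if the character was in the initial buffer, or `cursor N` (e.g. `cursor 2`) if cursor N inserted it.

Answer: cursor 4

Derivation:
After op 1 (insert('y')): buffer="ysfzzybzyfi" (len 11), cursors c1@1 c2@6 c3@9, authorship 1....2..3..
After op 2 (move_right): buffer="ysfzzybzyfi" (len 11), cursors c1@2 c2@7 c3@10, authorship 1....2..3..
After op 3 (move_left): buffer="ysfzzybzyfi" (len 11), cursors c1@1 c2@6 c3@9, authorship 1....2..3..
After op 4 (insert('c')): buffer="ycsfzzycbzycfi" (len 14), cursors c1@2 c2@8 c3@12, authorship 11....22..33..
After op 5 (add_cursor(0)): buffer="ycsfzzycbzycfi" (len 14), cursors c4@0 c1@2 c2@8 c3@12, authorship 11....22..33..
After op 6 (insert('v')): buffer="vycvsfzzycvbzycvfi" (len 18), cursors c4@1 c1@4 c2@11 c3@16, authorship 4111....222..333..
After op 7 (move_left): buffer="vycvsfzzycvbzycvfi" (len 18), cursors c4@0 c1@3 c2@10 c3@15, authorship 4111....222..333..
Authorship (.=original, N=cursor N): 4 1 1 1 . . . . 2 2 2 . . 3 3 3 . .
Index 0: author = 4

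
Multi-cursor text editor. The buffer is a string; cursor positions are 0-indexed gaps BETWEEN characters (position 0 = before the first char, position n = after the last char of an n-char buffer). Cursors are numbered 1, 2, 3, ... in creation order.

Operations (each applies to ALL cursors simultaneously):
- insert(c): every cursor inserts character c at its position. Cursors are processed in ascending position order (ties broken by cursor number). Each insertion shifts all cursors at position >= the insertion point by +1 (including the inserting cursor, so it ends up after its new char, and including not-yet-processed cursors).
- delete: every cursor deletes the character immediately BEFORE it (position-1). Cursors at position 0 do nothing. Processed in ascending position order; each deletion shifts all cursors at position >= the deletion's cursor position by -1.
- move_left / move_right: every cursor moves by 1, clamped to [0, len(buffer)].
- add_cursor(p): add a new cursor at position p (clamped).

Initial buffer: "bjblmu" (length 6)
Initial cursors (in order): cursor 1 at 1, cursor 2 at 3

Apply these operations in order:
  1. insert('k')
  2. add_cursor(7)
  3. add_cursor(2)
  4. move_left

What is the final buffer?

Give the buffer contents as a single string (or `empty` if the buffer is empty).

After op 1 (insert('k')): buffer="bkjbklmu" (len 8), cursors c1@2 c2@5, authorship .1..2...
After op 2 (add_cursor(7)): buffer="bkjbklmu" (len 8), cursors c1@2 c2@5 c3@7, authorship .1..2...
After op 3 (add_cursor(2)): buffer="bkjbklmu" (len 8), cursors c1@2 c4@2 c2@5 c3@7, authorship .1..2...
After op 4 (move_left): buffer="bkjbklmu" (len 8), cursors c1@1 c4@1 c2@4 c3@6, authorship .1..2...

Answer: bkjbklmu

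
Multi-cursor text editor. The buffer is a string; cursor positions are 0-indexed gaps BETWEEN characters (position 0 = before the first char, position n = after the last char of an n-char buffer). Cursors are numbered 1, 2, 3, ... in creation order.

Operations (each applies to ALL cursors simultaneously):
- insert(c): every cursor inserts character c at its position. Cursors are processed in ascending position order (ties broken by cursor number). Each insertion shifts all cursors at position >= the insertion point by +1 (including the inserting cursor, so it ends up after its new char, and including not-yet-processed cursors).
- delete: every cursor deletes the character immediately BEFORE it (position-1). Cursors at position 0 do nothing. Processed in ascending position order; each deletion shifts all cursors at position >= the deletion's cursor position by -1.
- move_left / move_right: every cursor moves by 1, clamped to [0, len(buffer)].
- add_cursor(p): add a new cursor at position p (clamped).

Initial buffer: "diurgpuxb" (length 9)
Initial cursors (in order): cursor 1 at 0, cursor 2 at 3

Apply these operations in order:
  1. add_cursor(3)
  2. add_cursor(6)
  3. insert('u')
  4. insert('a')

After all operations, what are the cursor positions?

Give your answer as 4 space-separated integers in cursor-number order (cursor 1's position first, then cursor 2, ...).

After op 1 (add_cursor(3)): buffer="diurgpuxb" (len 9), cursors c1@0 c2@3 c3@3, authorship .........
After op 2 (add_cursor(6)): buffer="diurgpuxb" (len 9), cursors c1@0 c2@3 c3@3 c4@6, authorship .........
After op 3 (insert('u')): buffer="udiuuurgpuuxb" (len 13), cursors c1@1 c2@6 c3@6 c4@10, authorship 1...23...4...
After op 4 (insert('a')): buffer="uadiuuuaargpuauxb" (len 17), cursors c1@2 c2@9 c3@9 c4@14, authorship 11...2323...44...

Answer: 2 9 9 14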